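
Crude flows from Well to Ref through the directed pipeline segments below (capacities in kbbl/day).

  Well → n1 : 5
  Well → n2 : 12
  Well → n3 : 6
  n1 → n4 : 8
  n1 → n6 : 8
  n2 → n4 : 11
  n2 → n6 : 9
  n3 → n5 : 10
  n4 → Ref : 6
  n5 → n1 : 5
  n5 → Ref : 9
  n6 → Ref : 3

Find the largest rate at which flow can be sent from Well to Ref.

15

Augment Well→n1→n4→Ref: bottleneck 5, flow now 5.
Augment Well→n2→n4→Ref: bottleneck 1, flow now 6.
Augment Well→n2→n6→Ref: bottleneck 3, flow now 9.
Augment Well→n3→n5→Ref: bottleneck 6, flow now 15.
No augmenting path remains; maximum flow = 15.
In the residual graph, reachable from Well: {Well, n1, n2, n4, n6}.
Min-cut edges: Well→n3 (6), n4→Ref (6), n6→Ref (3); capacity 6 + 6 + 3 = 15.
This cut is saturated, so no flow can exceed 15.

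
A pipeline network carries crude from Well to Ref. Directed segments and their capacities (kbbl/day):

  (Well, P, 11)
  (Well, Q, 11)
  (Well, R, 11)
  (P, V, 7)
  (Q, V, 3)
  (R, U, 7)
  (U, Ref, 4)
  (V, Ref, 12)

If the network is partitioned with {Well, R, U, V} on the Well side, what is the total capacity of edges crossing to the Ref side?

38

Edges leaving {Well, R, U, V}: Well→P (11), Well→Q (11), U→Ref (4), V→Ref (12).
Cut capacity = 11 + 11 + 4 + 12 = 38.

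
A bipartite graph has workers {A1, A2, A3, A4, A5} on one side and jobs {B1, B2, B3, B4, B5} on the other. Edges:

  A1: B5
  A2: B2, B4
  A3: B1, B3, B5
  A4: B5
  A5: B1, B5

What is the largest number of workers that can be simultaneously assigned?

Unit-capacity flow: source→left, listed edges, right→sink; max matching = max flow.
Augmenting path A1→B5 (+1); matched 1.
Augmenting path A2→B2 (+1); matched 2.
Augmenting path A3→B1 (+1); matched 3.
Augmenting path A5→B1→A3→B3 (+1); matched 4.
No augmenting path remains; maximum matching = 4.
König certificate: {A2, A3, A5, B5} is a vertex cover of size 4 (every listed pair touches it), so no matching can be larger.

4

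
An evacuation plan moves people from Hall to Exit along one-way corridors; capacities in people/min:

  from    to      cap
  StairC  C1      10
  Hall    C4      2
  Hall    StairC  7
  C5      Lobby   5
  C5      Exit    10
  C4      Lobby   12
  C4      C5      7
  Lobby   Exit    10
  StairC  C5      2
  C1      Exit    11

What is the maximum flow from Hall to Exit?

Augment Hall→C4→C5→Exit: bottleneck 2, flow now 2.
Augment Hall→StairC→C5→Exit: bottleneck 2, flow now 4.
Augment Hall→StairC→C1→Exit: bottleneck 5, flow now 9.
No augmenting path remains; maximum flow = 9.
In the residual graph, reachable from Hall: {Hall}.
Min-cut edges: Hall→C4 (2), Hall→StairC (7); capacity 2 + 7 = 9.
This cut is saturated, so no flow can exceed 9.

9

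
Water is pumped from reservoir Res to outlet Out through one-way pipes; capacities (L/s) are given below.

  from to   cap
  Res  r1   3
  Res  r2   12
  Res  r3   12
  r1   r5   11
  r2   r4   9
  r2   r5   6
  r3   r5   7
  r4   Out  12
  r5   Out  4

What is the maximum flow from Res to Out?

13

Augment Res→r1→r5→Out: bottleneck 3, flow now 3.
Augment Res→r2→r4→Out: bottleneck 9, flow now 12.
Augment Res→r2→r5→Out: bottleneck 1, flow now 13.
No augmenting path remains; maximum flow = 13.
In the residual graph, reachable from Res: {Res, r1, r2, r3, r5}.
Min-cut edges: r2→r4 (9), r5→Out (4); capacity 9 + 4 = 13.
This cut is saturated, so no flow can exceed 13.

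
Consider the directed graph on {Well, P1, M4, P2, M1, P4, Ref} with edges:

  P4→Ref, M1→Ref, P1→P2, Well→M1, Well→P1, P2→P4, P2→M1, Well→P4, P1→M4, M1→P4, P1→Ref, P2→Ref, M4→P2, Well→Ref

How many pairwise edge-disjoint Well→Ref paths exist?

4

Assign every edge capacity 1; by Menger, the answer equals the max flow.
Path Well→Ref (+1); total 1.
Path Well→P1→Ref (+1); total 2.
Path Well→M1→Ref (+1); total 3.
Path Well→P4→Ref (+1); total 4.
No residual Well→Ref path; max flow = 4.
Certifying cut of size 4: {Well→M1, Well→P1, Well→P4, Well→Ref}.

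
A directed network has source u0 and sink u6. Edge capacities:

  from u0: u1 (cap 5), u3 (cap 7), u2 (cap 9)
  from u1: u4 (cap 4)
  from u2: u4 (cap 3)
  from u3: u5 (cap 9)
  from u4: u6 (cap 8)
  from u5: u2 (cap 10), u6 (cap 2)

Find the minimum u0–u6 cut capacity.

9

Augment u0→u1→u4→u6: bottleneck 4, flow now 4.
Augment u0→u2→u4→u6: bottleneck 3, flow now 7.
Augment u0→u3→u5→u6: bottleneck 2, flow now 9.
No augmenting path remains; maximum flow = 9.
By max-flow min-cut, the minimum cut capacity equals the max flow.
In the residual graph, reachable from u0: {u0, u1, u2, u3, u5}.
Min-cut edges: u1→u4 (4), u2→u4 (3), u5→u6 (2); capacity 4 + 3 + 2 = 9.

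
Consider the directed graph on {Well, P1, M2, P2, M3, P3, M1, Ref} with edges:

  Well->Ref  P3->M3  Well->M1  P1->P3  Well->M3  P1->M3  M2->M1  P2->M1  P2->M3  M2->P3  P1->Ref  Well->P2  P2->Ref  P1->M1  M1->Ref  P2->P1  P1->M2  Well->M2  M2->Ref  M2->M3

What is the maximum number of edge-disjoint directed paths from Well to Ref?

4

Assign every edge capacity 1; by Menger, the answer equals the max flow.
Path Well→Ref (+1); total 1.
Path Well→M2→Ref (+1); total 2.
Path Well→P2→Ref (+1); total 3.
Path Well→M1→Ref (+1); total 4.
No residual Well→Ref path; max flow = 4.
Certifying cut of size 4: {Well→M1, Well→M2, Well→P2, Well→Ref}.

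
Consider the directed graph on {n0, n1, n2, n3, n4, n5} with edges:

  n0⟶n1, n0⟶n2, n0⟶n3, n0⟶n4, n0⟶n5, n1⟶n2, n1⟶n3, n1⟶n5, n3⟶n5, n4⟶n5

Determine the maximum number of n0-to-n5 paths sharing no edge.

Assign every edge capacity 1; by Menger, the answer equals the max flow.
Path n0→n5 (+1); total 1.
Path n0→n1→n5 (+1); total 2.
Path n0→n3→n5 (+1); total 3.
Path n0→n4→n5 (+1); total 4.
No residual n0→n5 path; max flow = 4.
Certifying cut of size 4: {n0→n1, n0→n3, n0→n4, n0→n5}.

4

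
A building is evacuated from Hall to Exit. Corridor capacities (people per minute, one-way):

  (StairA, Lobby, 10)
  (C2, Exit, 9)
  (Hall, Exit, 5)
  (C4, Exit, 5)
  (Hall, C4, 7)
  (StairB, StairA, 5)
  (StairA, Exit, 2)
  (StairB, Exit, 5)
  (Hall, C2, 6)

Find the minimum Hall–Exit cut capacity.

16

Augment Hall→Exit: bottleneck 5, flow now 5.
Augment Hall→C2→Exit: bottleneck 6, flow now 11.
Augment Hall→C4→Exit: bottleneck 5, flow now 16.
No augmenting path remains; maximum flow = 16.
By max-flow min-cut, the minimum cut capacity equals the max flow.
In the residual graph, reachable from Hall: {Hall, C4}.
Min-cut edges: Hall→C2 (6), Hall→Exit (5), C4→Exit (5); capacity 6 + 5 + 5 = 16.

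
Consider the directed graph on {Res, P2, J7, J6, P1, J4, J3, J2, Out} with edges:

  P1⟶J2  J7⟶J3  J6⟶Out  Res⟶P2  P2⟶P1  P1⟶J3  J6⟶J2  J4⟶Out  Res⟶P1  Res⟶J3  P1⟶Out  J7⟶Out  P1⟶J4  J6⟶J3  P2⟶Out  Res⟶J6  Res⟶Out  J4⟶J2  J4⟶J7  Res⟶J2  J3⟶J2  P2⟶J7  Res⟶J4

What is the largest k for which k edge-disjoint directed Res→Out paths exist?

5

Assign every edge capacity 1; by Menger, the answer equals the max flow.
Path Res→Out (+1); total 1.
Path Res→P2→Out (+1); total 2.
Path Res→J6→Out (+1); total 3.
Path Res→P1→Out (+1); total 4.
Path Res→J4→Out (+1); total 5.
No residual Res→Out path; max flow = 5.
Certifying cut of size 5: {Res→J4, Res→J6, Res→Out, Res→P1, Res→P2}.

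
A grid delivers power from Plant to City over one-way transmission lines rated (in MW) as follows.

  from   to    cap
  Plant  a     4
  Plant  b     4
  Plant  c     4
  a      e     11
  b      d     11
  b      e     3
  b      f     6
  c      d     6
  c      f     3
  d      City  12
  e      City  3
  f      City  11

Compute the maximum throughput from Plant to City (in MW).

Augment Plant→a→e→City: bottleneck 3, flow now 3.
Augment Plant→b→d→City: bottleneck 4, flow now 7.
Augment Plant→c→d→City: bottleneck 4, flow now 11.
No augmenting path remains; maximum flow = 11.
In the residual graph, reachable from Plant: {Plant, a, e}.
Min-cut edges: Plant→b (4), Plant→c (4), e→City (3); capacity 4 + 4 + 3 = 11.
This cut is saturated, so no flow can exceed 11.

11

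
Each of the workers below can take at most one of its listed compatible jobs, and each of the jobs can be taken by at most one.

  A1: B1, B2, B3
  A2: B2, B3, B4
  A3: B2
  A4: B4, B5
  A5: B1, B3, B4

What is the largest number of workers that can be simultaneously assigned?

5

Unit-capacity flow: source→left, listed edges, right→sink; max matching = max flow.
Augmenting path A1→B1 (+1); matched 1.
Augmenting path A2→B2 (+1); matched 2.
Augmenting path A4→B4 (+1); matched 3.
Augmenting path A5→B3 (+1); matched 4.
Augmenting path A3→B2→A2→B4→A4→B5 (+1); matched 5.
No augmenting path remains; maximum matching = 5.
König certificate: {A1, A2, A3, A4, A5} is a vertex cover of size 5 (every listed pair touches it), so no matching can be larger.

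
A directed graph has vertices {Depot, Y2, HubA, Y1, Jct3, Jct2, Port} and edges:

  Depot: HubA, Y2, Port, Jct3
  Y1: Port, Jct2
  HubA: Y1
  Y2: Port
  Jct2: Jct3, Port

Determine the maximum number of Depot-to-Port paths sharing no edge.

Assign every edge capacity 1; by Menger, the answer equals the max flow.
Path Depot→Port (+1); total 1.
Path Depot→Y2→Port (+1); total 2.
Path Depot→HubA→Y1→Port (+1); total 3.
No residual Depot→Port path; max flow = 3.
Certifying cut of size 3: {Depot→HubA, Depot→Port, Depot→Y2}.

3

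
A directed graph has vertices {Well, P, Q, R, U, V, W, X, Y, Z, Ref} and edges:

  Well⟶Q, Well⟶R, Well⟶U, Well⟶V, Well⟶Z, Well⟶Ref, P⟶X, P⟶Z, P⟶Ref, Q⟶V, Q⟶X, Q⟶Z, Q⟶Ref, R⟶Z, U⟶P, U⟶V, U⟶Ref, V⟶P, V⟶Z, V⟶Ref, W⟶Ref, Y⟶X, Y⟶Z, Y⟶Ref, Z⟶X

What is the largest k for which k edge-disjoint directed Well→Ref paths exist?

4

Assign every edge capacity 1; by Menger, the answer equals the max flow.
Path Well→Ref (+1); total 1.
Path Well→Q→Ref (+1); total 2.
Path Well→U→Ref (+1); total 3.
Path Well→V→Ref (+1); total 4.
No residual Well→Ref path; max flow = 4.
Certifying cut of size 4: {Well→Q, Well→Ref, Well→U, Well→V}.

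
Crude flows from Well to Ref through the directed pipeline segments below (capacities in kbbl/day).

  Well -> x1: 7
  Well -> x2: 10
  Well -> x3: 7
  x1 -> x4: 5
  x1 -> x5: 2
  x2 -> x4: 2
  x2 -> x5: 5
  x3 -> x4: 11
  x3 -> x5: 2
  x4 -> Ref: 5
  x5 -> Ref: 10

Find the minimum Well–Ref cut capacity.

14

Augment Well→x1→x4→Ref: bottleneck 5, flow now 5.
Augment Well→x1→x5→Ref: bottleneck 2, flow now 7.
Augment Well→x2→x5→Ref: bottleneck 5, flow now 12.
Augment Well→x3→x5→Ref: bottleneck 2, flow now 14.
No augmenting path remains; maximum flow = 14.
By max-flow min-cut, the minimum cut capacity equals the max flow.
In the residual graph, reachable from Well: {Well, x1, x2, x3, x4}.
Min-cut edges: x1→x5 (2), x2→x5 (5), x3→x5 (2), x4→Ref (5); capacity 2 + 5 + 2 + 5 = 14.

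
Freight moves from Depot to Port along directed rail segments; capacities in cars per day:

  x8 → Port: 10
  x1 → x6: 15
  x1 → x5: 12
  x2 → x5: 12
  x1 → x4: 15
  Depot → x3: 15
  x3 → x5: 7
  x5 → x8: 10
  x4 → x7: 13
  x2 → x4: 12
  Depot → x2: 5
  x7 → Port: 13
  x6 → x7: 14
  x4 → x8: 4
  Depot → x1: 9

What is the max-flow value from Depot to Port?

21

Augment Depot→x1→x4→x7→Port: bottleneck 9, flow now 9.
Augment Depot→x2→x4→x7→Port: bottleneck 4, flow now 13.
Augment Depot→x2→x4→x8→Port: bottleneck 1, flow now 14.
Augment Depot→x3→x5→x8→Port: bottleneck 7, flow now 21.
No augmenting path remains; maximum flow = 21.
In the residual graph, reachable from Depot: {Depot, x3}.
Min-cut edges: Depot→x1 (9), Depot→x2 (5), x3→x5 (7); capacity 9 + 5 + 7 = 21.
This cut is saturated, so no flow can exceed 21.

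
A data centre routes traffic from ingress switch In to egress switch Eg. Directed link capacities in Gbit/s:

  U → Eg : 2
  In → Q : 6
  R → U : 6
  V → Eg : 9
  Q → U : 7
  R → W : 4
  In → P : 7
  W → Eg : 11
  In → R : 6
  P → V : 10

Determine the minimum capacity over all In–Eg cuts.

13

Augment In→P→V→Eg: bottleneck 7, flow now 7.
Augment In→Q→U→Eg: bottleneck 2, flow now 9.
Augment In→R→W→Eg: bottleneck 4, flow now 13.
No augmenting path remains; maximum flow = 13.
By max-flow min-cut, the minimum cut capacity equals the max flow.
In the residual graph, reachable from In: {In, Q, R, U}.
Min-cut edges: In→P (7), R→W (4), U→Eg (2); capacity 7 + 4 + 2 = 13.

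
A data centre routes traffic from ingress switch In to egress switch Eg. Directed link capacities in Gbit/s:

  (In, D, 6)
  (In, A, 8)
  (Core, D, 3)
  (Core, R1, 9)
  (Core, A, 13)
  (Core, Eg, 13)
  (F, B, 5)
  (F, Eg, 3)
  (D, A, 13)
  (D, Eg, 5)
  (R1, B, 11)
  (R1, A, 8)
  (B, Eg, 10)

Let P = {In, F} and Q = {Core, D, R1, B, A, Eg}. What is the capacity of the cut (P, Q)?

22

Edges leaving {In, F}: In→D (6), In→A (8), F→B (5), F→Eg (3).
Cut capacity = 6 + 8 + 5 + 3 = 22.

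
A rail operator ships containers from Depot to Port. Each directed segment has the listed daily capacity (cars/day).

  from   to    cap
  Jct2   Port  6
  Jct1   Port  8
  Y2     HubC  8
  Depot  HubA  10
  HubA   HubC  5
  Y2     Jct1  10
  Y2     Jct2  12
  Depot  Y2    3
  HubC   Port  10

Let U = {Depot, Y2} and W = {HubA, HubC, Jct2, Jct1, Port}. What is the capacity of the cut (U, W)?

Edges leaving {Depot, Y2}: Depot→HubA (10), Y2→HubC (8), Y2→Jct2 (12), Y2→Jct1 (10).
Cut capacity = 10 + 8 + 12 + 10 = 40.

40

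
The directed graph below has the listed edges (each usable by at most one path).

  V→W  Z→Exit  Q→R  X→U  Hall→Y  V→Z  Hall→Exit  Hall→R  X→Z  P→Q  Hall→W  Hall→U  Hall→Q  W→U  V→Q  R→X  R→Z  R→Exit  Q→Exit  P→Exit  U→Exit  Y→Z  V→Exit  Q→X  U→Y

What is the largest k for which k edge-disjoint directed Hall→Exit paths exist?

Assign every edge capacity 1; by Menger, the answer equals the max flow.
Path Hall→Exit (+1); total 1.
Path Hall→Q→Exit (+1); total 2.
Path Hall→R→Exit (+1); total 3.
Path Hall→U→Exit (+1); total 4.
Path Hall→Y→Z→Exit (+1); total 5.
No residual Hall→Exit path; max flow = 5.
Certifying cut of size 5: {Hall→Exit, Hall→Q, Hall→R, U→Exit, Y→Z}.

5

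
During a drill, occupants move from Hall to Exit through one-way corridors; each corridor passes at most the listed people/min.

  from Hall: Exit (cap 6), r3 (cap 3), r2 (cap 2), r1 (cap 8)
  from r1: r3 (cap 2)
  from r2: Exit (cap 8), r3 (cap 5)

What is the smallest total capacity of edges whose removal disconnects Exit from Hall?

8

Augment Hall→Exit: bottleneck 6, flow now 6.
Augment Hall→r2→Exit: bottleneck 2, flow now 8.
No augmenting path remains; maximum flow = 8.
By max-flow min-cut, the minimum cut capacity equals the max flow.
In the residual graph, reachable from Hall: {Hall, r1, r3}.
Min-cut edges: Hall→r2 (2), Hall→Exit (6); capacity 2 + 6 = 8.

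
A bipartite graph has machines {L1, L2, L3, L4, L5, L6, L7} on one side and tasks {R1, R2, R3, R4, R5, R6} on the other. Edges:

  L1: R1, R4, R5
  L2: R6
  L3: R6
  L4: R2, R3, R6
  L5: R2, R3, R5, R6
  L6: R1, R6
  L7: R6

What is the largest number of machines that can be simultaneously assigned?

Unit-capacity flow: source→left, listed edges, right→sink; max matching = max flow.
Augmenting path L1→R1 (+1); matched 1.
Augmenting path L2→R6 (+1); matched 2.
Augmenting path L4→R2 (+1); matched 3.
Augmenting path L5→R3 (+1); matched 4.
Augmenting path L6→R1→L1→R4 (+1); matched 5.
No augmenting path remains; maximum matching = 5.
König certificate: {L1, L4, L5, L6, R6} is a vertex cover of size 5 (every listed pair touches it), so no matching can be larger.

5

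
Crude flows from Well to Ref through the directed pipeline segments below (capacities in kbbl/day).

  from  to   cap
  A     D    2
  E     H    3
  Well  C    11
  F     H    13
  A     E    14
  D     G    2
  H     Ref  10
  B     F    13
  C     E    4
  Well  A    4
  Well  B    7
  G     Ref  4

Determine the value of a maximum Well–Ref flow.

12

Augment Well→A→D→G→Ref: bottleneck 2, flow now 2.
Augment Well→A→E→H→Ref: bottleneck 2, flow now 4.
Augment Well→B→F→H→Ref: bottleneck 7, flow now 11.
Augment Well→C→E→H→Ref: bottleneck 1, flow now 12.
No augmenting path remains; maximum flow = 12.
In the residual graph, reachable from Well: {Well, A, C, E}.
Min-cut edges: Well→B (7), A→D (2), E→H (3); capacity 7 + 2 + 3 = 12.
This cut is saturated, so no flow can exceed 12.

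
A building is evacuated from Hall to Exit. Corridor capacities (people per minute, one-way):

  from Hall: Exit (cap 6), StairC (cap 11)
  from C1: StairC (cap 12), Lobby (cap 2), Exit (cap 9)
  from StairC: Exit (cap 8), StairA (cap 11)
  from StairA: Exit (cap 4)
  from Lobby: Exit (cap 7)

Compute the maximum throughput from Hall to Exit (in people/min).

17

Augment Hall→Exit: bottleneck 6, flow now 6.
Augment Hall→StairC→Exit: bottleneck 8, flow now 14.
Augment Hall→StairC→StairA→Exit: bottleneck 3, flow now 17.
No augmenting path remains; maximum flow = 17.
In the residual graph, reachable from Hall: {Hall}.
Min-cut edges: Hall→StairC (11), Hall→Exit (6); capacity 11 + 6 = 17.
This cut is saturated, so no flow can exceed 17.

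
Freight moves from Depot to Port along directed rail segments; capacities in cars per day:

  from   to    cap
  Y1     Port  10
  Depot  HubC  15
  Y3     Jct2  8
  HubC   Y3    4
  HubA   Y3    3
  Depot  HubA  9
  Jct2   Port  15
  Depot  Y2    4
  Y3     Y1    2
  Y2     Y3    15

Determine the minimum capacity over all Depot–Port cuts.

10

Augment Depot→Y2→Y3→Y1→Port: bottleneck 2, flow now 2.
Augment Depot→Y2→Y3→Jct2→Port: bottleneck 2, flow now 4.
Augment Depot→HubA→Y3→Jct2→Port: bottleneck 3, flow now 7.
Augment Depot→HubC→Y3→Jct2→Port: bottleneck 3, flow now 10.
No augmenting path remains; maximum flow = 10.
By max-flow min-cut, the minimum cut capacity equals the max flow.
In the residual graph, reachable from Depot: {Depot, Y2, HubA, HubC, Y3}.
Min-cut edges: Y3→Y1 (2), Y3→Jct2 (8); capacity 2 + 8 = 10.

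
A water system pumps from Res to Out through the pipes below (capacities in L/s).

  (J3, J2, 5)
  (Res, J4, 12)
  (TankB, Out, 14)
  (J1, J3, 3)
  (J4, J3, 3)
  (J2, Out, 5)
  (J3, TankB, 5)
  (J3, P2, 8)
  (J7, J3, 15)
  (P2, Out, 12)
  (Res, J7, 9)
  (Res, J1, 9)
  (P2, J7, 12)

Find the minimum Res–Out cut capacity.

15

Augment Res→J4→J3→TankB→Out: bottleneck 3, flow now 3.
Augment Res→J1→J3→TankB→Out: bottleneck 2, flow now 5.
Augment Res→J1→J3→P2→Out: bottleneck 1, flow now 6.
Augment Res→J7→J3→P2→Out: bottleneck 7, flow now 13.
Augment Res→J7→J3→J2→Out: bottleneck 2, flow now 15.
No augmenting path remains; maximum flow = 15.
By max-flow min-cut, the minimum cut capacity equals the max flow.
In the residual graph, reachable from Res: {Res, J4, J1}.
Min-cut edges: Res→J7 (9), J4→J3 (3), J1→J3 (3); capacity 9 + 3 + 3 = 15.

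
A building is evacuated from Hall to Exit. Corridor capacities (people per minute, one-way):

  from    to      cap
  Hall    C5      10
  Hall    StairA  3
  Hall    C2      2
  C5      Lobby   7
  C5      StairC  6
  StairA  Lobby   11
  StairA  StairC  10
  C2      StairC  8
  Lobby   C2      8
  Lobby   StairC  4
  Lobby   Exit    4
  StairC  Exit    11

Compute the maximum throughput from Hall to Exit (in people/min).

15

Augment Hall→C5→Lobby→Exit: bottleneck 4, flow now 4.
Augment Hall→C5→StairC→Exit: bottleneck 6, flow now 10.
Augment Hall→StairA→StairC→Exit: bottleneck 3, flow now 13.
Augment Hall→C2→StairC→Exit: bottleneck 2, flow now 15.
No augmenting path remains; maximum flow = 15.
In the residual graph, reachable from Hall: {Hall}.
Min-cut edges: Hall→C5 (10), Hall→StairA (3), Hall→C2 (2); capacity 10 + 3 + 2 = 15.
This cut is saturated, so no flow can exceed 15.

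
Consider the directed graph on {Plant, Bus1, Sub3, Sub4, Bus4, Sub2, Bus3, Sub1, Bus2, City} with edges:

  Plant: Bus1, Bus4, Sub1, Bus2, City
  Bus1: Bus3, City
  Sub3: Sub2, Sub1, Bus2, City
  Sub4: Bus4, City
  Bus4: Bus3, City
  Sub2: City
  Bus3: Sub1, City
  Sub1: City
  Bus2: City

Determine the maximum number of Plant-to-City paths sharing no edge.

5

Assign every edge capacity 1; by Menger, the answer equals the max flow.
Path Plant→City (+1); total 1.
Path Plant→Bus1→City (+1); total 2.
Path Plant→Bus4→City (+1); total 3.
Path Plant→Sub1→City (+1); total 4.
Path Plant→Bus2→City (+1); total 5.
No residual Plant→City path; max flow = 5.
Certifying cut of size 5: {Plant→Bus1, Plant→Bus2, Plant→Bus4, Plant→City, Plant→Sub1}.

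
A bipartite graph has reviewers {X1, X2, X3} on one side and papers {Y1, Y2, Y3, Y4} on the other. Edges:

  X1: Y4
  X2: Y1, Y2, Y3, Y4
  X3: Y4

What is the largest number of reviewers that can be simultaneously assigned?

2

Unit-capacity flow: source→left, listed edges, right→sink; max matching = max flow.
Augmenting path X1→Y4 (+1); matched 1.
Augmenting path X2→Y1 (+1); matched 2.
No augmenting path remains; maximum matching = 2.
König certificate: {X2, Y4} is a vertex cover of size 2 (every listed pair touches it), so no matching can be larger.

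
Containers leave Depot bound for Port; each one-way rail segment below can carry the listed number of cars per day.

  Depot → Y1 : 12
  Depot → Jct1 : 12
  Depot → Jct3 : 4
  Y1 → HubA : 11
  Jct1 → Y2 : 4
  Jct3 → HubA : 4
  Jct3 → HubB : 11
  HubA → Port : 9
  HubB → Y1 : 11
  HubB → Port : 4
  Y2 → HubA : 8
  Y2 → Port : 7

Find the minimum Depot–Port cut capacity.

17

Augment Depot→Y1→HubA→Port: bottleneck 9, flow now 9.
Augment Depot→Jct1→Y2→Port: bottleneck 4, flow now 13.
Augment Depot→Jct3→HubB→Port: bottleneck 4, flow now 17.
No augmenting path remains; maximum flow = 17.
By max-flow min-cut, the minimum cut capacity equals the max flow.
In the residual graph, reachable from Depot: {Depot, Y1, Jct1, HubA}.
Min-cut edges: Depot→Jct3 (4), Jct1→Y2 (4), HubA→Port (9); capacity 4 + 4 + 9 = 17.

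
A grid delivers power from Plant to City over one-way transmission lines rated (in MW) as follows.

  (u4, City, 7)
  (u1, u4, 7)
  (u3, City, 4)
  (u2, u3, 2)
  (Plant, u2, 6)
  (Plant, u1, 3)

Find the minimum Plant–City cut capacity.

5

Augment Plant→u1→u4→City: bottleneck 3, flow now 3.
Augment Plant→u2→u3→City: bottleneck 2, flow now 5.
No augmenting path remains; maximum flow = 5.
By max-flow min-cut, the minimum cut capacity equals the max flow.
In the residual graph, reachable from Plant: {Plant, u2}.
Min-cut edges: Plant→u1 (3), u2→u3 (2); capacity 3 + 2 = 5.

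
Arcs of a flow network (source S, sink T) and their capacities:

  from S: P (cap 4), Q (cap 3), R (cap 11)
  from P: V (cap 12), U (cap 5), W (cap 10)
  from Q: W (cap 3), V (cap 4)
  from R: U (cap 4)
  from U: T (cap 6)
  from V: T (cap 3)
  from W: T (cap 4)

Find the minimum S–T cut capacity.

11

Augment S→P→U→T: bottleneck 4, flow now 4.
Augment S→Q→V→T: bottleneck 3, flow now 7.
Augment S→R→U→T: bottleneck 2, flow now 9.
Augment S→R→U→P→W→T: bottleneck 2, flow now 11. (uses reverse residual edge)
No augmenting path remains; maximum flow = 11.
By max-flow min-cut, the minimum cut capacity equals the max flow.
In the residual graph, reachable from S: {S, R}.
Min-cut edges: S→P (4), S→Q (3), R→U (4); capacity 4 + 3 + 4 = 11.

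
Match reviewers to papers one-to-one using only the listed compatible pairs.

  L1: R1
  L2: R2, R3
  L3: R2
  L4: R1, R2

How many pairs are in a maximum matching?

3

Unit-capacity flow: source→left, listed edges, right→sink; max matching = max flow.
Augmenting path L1→R1 (+1); matched 1.
Augmenting path L2→R2 (+1); matched 2.
Augmenting path L3→R2→L2→R3 (+1); matched 3.
No augmenting path remains; maximum matching = 3.
König certificate: {L2, R1, R2} is a vertex cover of size 3 (every listed pair touches it), so no matching can be larger.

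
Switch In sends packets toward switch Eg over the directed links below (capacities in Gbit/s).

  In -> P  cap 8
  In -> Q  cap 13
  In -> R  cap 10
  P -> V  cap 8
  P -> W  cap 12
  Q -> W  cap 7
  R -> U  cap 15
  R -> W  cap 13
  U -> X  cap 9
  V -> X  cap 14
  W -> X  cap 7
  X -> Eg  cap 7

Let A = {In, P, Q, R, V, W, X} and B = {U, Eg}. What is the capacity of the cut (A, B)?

Edges leaving {In, P, Q, R, V, W, X}: R→U (15), X→Eg (7).
Cut capacity = 15 + 7 = 22.

22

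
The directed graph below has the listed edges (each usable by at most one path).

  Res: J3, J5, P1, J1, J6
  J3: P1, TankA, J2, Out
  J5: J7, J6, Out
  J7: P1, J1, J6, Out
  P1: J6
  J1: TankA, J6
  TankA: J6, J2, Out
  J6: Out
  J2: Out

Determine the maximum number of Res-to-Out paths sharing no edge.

Assign every edge capacity 1; by Menger, the answer equals the max flow.
Path Res→J3→Out (+1); total 1.
Path Res→J5→Out (+1); total 2.
Path Res→J6→Out (+1); total 3.
Path Res→J1→TankA→Out (+1); total 4.
No residual Res→Out path; max flow = 4.
Certifying cut of size 4: {J6→Out, Res→J1, Res→J3, Res→J5}.

4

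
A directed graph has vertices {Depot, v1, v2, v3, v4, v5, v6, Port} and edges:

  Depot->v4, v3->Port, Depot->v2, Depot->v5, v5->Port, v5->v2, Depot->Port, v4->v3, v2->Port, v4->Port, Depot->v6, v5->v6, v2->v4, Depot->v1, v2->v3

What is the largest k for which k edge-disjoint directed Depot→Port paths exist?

Assign every edge capacity 1; by Menger, the answer equals the max flow.
Path Depot→Port (+1); total 1.
Path Depot→v2→Port (+1); total 2.
Path Depot→v4→Port (+1); total 3.
Path Depot→v5→Port (+1); total 4.
No residual Depot→Port path; max flow = 4.
Certifying cut of size 4: {Depot→Port, Depot→v2, Depot→v4, Depot→v5}.

4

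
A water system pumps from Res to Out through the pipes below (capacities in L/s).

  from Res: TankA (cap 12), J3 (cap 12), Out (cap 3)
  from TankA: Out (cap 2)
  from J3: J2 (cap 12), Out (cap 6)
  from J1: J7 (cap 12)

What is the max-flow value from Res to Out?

Augment Res→Out: bottleneck 3, flow now 3.
Augment Res→TankA→Out: bottleneck 2, flow now 5.
Augment Res→J3→Out: bottleneck 6, flow now 11.
No augmenting path remains; maximum flow = 11.
In the residual graph, reachable from Res: {Res, TankA, J3, J2}.
Min-cut edges: Res→Out (3), TankA→Out (2), J3→Out (6); capacity 3 + 2 + 6 = 11.
This cut is saturated, so no flow can exceed 11.

11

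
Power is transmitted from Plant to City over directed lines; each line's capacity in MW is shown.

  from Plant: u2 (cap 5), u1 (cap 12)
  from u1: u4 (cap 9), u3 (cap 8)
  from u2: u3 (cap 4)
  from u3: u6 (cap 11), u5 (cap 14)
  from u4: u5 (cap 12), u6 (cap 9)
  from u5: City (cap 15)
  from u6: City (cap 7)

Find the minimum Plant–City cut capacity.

16

Augment Plant→u1→u3→u5→City: bottleneck 8, flow now 8.
Augment Plant→u1→u4→u5→City: bottleneck 4, flow now 12.
Augment Plant→u2→u3→u5→City: bottleneck 3, flow now 15.
Augment Plant→u2→u3→u6→City: bottleneck 1, flow now 16.
No augmenting path remains; maximum flow = 16.
By max-flow min-cut, the minimum cut capacity equals the max flow.
In the residual graph, reachable from Plant: {Plant, u2}.
Min-cut edges: Plant→u1 (12), u2→u3 (4); capacity 12 + 4 = 16.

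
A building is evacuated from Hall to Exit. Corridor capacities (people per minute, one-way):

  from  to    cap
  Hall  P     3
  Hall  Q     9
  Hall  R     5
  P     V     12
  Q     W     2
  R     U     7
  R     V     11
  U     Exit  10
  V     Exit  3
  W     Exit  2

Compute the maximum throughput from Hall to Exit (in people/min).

Augment Hall→P→V→Exit: bottleneck 3, flow now 3.
Augment Hall→Q→W→Exit: bottleneck 2, flow now 5.
Augment Hall→R→U→Exit: bottleneck 5, flow now 10.
No augmenting path remains; maximum flow = 10.
In the residual graph, reachable from Hall: {Hall, Q}.
Min-cut edges: Hall→P (3), Hall→R (5), Q→W (2); capacity 3 + 5 + 2 = 10.
This cut is saturated, so no flow can exceed 10.

10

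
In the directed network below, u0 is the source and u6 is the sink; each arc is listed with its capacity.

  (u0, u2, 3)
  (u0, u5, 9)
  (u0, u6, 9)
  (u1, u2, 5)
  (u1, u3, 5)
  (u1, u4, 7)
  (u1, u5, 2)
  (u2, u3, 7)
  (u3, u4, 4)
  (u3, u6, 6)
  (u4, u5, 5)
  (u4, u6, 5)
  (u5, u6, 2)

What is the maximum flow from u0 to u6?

14

Augment u0→u6: bottleneck 9, flow now 9.
Augment u0→u5→u6: bottleneck 2, flow now 11.
Augment u0→u2→u3→u6: bottleneck 3, flow now 14.
No augmenting path remains; maximum flow = 14.
In the residual graph, reachable from u0: {u0, u5}.
Min-cut edges: u0→u2 (3), u0→u6 (9), u5→u6 (2); capacity 3 + 9 + 2 = 14.
This cut is saturated, so no flow can exceed 14.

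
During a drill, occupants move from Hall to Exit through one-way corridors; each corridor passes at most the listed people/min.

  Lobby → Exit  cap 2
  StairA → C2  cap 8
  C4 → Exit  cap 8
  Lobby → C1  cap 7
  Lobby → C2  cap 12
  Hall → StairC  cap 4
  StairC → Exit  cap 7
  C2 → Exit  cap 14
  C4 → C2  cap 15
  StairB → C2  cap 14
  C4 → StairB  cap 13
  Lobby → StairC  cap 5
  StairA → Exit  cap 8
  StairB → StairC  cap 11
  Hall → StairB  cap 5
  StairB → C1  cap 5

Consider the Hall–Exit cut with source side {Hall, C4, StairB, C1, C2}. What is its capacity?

37

Edges leaving {Hall, C4, StairB, C1, C2}: Hall→StairC (4), C4→Exit (8), StairB→StairC (11), C2→Exit (14).
Cut capacity = 4 + 8 + 11 + 14 = 37.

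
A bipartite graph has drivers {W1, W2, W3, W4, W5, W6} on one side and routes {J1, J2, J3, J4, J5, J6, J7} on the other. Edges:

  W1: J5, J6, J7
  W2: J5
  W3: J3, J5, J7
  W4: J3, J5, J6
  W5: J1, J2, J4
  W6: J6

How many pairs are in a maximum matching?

5

Unit-capacity flow: source→left, listed edges, right→sink; max matching = max flow.
Augmenting path W1→J5 (+1); matched 1.
Augmenting path W3→J3 (+1); matched 2.
Augmenting path W4→J6 (+1); matched 3.
Augmenting path W5→J1 (+1); matched 4.
Augmenting path W2→J5→W1→J7 (+1); matched 5.
No augmenting path remains; maximum matching = 5.
König certificate: {W5, J3, J5, J6, J7} is a vertex cover of size 5 (every listed pair touches it), so no matching can be larger.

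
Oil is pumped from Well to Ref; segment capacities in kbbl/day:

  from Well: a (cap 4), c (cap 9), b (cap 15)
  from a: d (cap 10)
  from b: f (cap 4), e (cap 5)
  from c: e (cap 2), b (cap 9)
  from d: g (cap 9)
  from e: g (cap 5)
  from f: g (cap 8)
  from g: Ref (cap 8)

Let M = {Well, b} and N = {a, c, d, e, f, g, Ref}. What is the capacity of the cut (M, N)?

22

Edges leaving {Well, b}: Well→a (4), Well→c (9), b→e (5), b→f (4).
Cut capacity = 4 + 9 + 5 + 4 = 22.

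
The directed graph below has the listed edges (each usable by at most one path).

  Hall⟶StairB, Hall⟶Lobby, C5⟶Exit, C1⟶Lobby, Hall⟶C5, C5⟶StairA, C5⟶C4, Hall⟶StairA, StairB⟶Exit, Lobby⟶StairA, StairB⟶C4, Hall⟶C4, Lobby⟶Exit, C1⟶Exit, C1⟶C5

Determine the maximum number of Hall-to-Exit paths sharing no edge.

3

Assign every edge capacity 1; by Menger, the answer equals the max flow.
Path Hall→C5→Exit (+1); total 1.
Path Hall→Lobby→Exit (+1); total 2.
Path Hall→StairB→Exit (+1); total 3.
No residual Hall→Exit path; max flow = 3.
Certifying cut of size 3: {Hall→C5, Hall→Lobby, Hall→StairB}.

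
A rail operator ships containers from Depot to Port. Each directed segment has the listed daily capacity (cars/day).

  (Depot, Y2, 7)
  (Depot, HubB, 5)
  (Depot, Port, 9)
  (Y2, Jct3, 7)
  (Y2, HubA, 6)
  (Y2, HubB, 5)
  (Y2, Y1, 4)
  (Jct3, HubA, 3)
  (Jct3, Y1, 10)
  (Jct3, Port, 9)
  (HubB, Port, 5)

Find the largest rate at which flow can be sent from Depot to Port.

Augment Depot→Port: bottleneck 9, flow now 9.
Augment Depot→HubB→Port: bottleneck 5, flow now 14.
Augment Depot→Y2→Jct3→Port: bottleneck 7, flow now 21.
No augmenting path remains; maximum flow = 21.
In the residual graph, reachable from Depot: {Depot}.
Min-cut edges: Depot→Y2 (7), Depot→HubB (5), Depot→Port (9); capacity 7 + 5 + 9 = 21.
This cut is saturated, so no flow can exceed 21.

21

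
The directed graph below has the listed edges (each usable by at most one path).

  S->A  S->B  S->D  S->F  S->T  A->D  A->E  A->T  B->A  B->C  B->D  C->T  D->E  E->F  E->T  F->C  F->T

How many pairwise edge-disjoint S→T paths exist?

Assign every edge capacity 1; by Menger, the answer equals the max flow.
Path S→T (+1); total 1.
Path S→A→T (+1); total 2.
Path S→F→T (+1); total 3.
Path S→B→C→T (+1); total 4.
Path S→D→E→T (+1); total 5.
No residual S→T path; max flow = 5.
Certifying cut of size 5: {S→A, S→B, S→D, S→F, S→T}.

5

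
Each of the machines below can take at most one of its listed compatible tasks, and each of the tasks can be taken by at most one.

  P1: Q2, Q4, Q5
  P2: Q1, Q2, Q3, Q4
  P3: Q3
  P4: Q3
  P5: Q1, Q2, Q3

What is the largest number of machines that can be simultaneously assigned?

Unit-capacity flow: source→left, listed edges, right→sink; max matching = max flow.
Augmenting path P1→Q2 (+1); matched 1.
Augmenting path P2→Q1 (+1); matched 2.
Augmenting path P3→Q3 (+1); matched 3.
Augmenting path P5→Q1→P2→Q4 (+1); matched 4.
No augmenting path remains; maximum matching = 4.
König certificate: {P1, P2, P5, Q3} is a vertex cover of size 4 (every listed pair touches it), so no matching can be larger.

4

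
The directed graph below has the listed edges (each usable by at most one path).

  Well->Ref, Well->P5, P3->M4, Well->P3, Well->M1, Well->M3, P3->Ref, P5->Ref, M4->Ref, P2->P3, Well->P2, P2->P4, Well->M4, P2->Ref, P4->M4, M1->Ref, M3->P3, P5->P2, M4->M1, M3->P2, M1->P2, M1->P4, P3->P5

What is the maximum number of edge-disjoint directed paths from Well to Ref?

Assign every edge capacity 1; by Menger, the answer equals the max flow.
Path Well→Ref (+1); total 1.
Path Well→P3→Ref (+1); total 2.
Path Well→P5→Ref (+1); total 3.
Path Well→M1→Ref (+1); total 4.
Path Well→P2→Ref (+1); total 5.
Path Well→M4→Ref (+1); total 6.
No residual Well→Ref path; max flow = 6.
Certifying cut of size 6: {M1→Ref, M4→Ref, P2→Ref, P3→Ref, P5→Ref, Well→Ref}.

6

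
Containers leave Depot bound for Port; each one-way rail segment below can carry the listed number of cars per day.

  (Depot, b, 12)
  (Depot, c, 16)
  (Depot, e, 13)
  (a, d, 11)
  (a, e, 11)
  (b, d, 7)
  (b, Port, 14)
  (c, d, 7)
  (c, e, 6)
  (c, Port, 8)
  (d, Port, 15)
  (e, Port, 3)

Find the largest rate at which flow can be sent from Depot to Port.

30

Augment Depot→b→Port: bottleneck 12, flow now 12.
Augment Depot→c→Port: bottleneck 8, flow now 20.
Augment Depot→e→Port: bottleneck 3, flow now 23.
Augment Depot→c→d→Port: bottleneck 7, flow now 30.
No augmenting path remains; maximum flow = 30.
In the residual graph, reachable from Depot: {Depot, c, e}.
Min-cut edges: Depot→b (12), c→d (7), c→Port (8), e→Port (3); capacity 12 + 7 + 8 + 3 = 30.
This cut is saturated, so no flow can exceed 30.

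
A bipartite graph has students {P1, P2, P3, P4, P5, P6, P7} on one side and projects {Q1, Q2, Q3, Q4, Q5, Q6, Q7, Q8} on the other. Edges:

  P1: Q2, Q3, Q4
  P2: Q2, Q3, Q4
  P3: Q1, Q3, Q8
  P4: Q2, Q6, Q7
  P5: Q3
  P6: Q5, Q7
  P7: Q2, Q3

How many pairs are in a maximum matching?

6

Unit-capacity flow: source→left, listed edges, right→sink; max matching = max flow.
Augmenting path P1→Q2 (+1); matched 1.
Augmenting path P2→Q3 (+1); matched 2.
Augmenting path P3→Q1 (+1); matched 3.
Augmenting path P4→Q6 (+1); matched 4.
Augmenting path P6→Q5 (+1); matched 5.
Augmenting path P5→Q3→P2→Q4 (+1); matched 6.
No augmenting path remains; maximum matching = 6.
König certificate: {P3, P4, P6, Q2, Q3, Q4} is a vertex cover of size 6 (every listed pair touches it), so no matching can be larger.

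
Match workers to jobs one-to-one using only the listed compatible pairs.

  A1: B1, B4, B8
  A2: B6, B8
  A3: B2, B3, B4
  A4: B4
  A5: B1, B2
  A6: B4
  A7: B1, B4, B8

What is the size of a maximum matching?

Unit-capacity flow: source→left, listed edges, right→sink; max matching = max flow.
Augmenting path A1→B1 (+1); matched 1.
Augmenting path A2→B6 (+1); matched 2.
Augmenting path A3→B2 (+1); matched 3.
Augmenting path A4→B4 (+1); matched 4.
Augmenting path A7→B8 (+1); matched 5.
Augmenting path A5→B2→A3→B3 (+1); matched 6.
No augmenting path remains; maximum matching = 6.
König certificate: {A1, A2, A3, A5, A7, B4} is a vertex cover of size 6 (every listed pair touches it), so no matching can be larger.

6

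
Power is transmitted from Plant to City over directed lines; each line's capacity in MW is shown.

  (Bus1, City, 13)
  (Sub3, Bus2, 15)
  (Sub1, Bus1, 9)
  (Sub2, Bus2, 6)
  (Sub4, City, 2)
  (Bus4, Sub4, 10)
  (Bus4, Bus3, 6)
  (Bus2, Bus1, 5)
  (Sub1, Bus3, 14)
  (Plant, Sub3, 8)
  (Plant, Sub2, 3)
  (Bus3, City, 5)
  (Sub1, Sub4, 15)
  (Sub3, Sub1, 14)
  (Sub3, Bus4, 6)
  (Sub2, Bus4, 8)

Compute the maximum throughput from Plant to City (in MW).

Augment Plant→Sub3→Bus2→Bus1→City: bottleneck 5, flow now 5.
Augment Plant→Sub3→Bus4→Sub4→City: bottleneck 2, flow now 7.
Augment Plant→Sub3→Bus4→Bus3→City: bottleneck 1, flow now 8.
Augment Plant→Sub2→Bus4→Bus3→City: bottleneck 3, flow now 11.
No augmenting path remains; maximum flow = 11.
In the residual graph, reachable from Plant: {Plant}.
Min-cut edges: Plant→Sub3 (8), Plant→Sub2 (3); capacity 8 + 3 = 11.
This cut is saturated, so no flow can exceed 11.

11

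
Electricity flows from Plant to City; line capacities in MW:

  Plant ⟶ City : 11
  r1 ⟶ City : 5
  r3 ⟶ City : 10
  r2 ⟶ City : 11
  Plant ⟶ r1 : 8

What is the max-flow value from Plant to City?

16

Augment Plant→City: bottleneck 11, flow now 11.
Augment Plant→r1→City: bottleneck 5, flow now 16.
No augmenting path remains; maximum flow = 16.
In the residual graph, reachable from Plant: {Plant, r1}.
Min-cut edges: Plant→City (11), r1→City (5); capacity 11 + 5 = 16.
This cut is saturated, so no flow can exceed 16.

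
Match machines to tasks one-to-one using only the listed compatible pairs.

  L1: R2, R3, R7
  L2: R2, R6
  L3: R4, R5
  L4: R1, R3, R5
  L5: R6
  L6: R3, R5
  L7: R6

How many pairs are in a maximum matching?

Unit-capacity flow: source→left, listed edges, right→sink; max matching = max flow.
Augmenting path L1→R2 (+1); matched 1.
Augmenting path L2→R6 (+1); matched 2.
Augmenting path L3→R4 (+1); matched 3.
Augmenting path L4→R1 (+1); matched 4.
Augmenting path L6→R3 (+1); matched 5.
Augmenting path L5→R6→L2→R2→L1→R7 (+1); matched 6.
No augmenting path remains; maximum matching = 6.
König certificate: {L1, L2, L3, L4, L6, R6} is a vertex cover of size 6 (every listed pair touches it), so no matching can be larger.

6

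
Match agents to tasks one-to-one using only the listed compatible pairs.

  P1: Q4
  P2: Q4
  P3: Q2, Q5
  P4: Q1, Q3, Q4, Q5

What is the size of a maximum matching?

3

Unit-capacity flow: source→left, listed edges, right→sink; max matching = max flow.
Augmenting path P1→Q4 (+1); matched 1.
Augmenting path P3→Q2 (+1); matched 2.
Augmenting path P4→Q1 (+1); matched 3.
No augmenting path remains; maximum matching = 3.
König certificate: {P3, P4, Q4} is a vertex cover of size 3 (every listed pair touches it), so no matching can be larger.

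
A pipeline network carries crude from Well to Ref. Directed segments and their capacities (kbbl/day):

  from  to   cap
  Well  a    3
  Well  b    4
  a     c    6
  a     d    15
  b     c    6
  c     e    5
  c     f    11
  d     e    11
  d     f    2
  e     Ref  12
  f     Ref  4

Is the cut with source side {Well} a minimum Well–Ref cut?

Yes — it is a minimum cut (capacity 7).

Given cut capacity: 3 + 4 = 7.
Augment Well→a→c→e→Ref: bottleneck 3, flow now 3.
Augment Well→b→c→e→Ref: bottleneck 2, flow now 5.
Augment Well→b→c→f→Ref: bottleneck 2, flow now 7.
No augmenting path remains; maximum flow = 7.
Cut capacity 7 equals the max flow, so it is a minimum cut.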